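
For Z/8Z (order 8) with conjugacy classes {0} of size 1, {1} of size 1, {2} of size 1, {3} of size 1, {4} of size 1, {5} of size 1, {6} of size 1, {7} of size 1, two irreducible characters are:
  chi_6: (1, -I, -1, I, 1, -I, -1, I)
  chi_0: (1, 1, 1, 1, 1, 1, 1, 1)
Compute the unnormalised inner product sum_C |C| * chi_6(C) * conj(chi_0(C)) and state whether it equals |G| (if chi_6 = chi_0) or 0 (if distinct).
Sum = 0; so <chi_6, chi_0> = 0 (distinct irreducibles are orthogonal).

Argument: Compute term by term over conjugacy classes (|C| * chi_6(C) * conj(chi_0(C))):
  1*(1)*conj(1) + 1*(-I)*conj(1) + 1*(-1)*conj(1) + 1*(I)*conj(1) + 1*(1)*conj(1) + 1*(-I)*conj(1) + 1*(-1)*conj(1) + 1*(I)*conj(1)
  = (1) + (-I) + (-1) + (I) + (1) + (-I) + (-1) + (I)
  = 0.
(Exp terms are combined using exp(i*s)*conj(exp(i*t)) = exp(i*(s-t)), and sums of them are collapsed using the identity that for every m > 1 the m distinct m-th roots of unity sum to 0, e.g. 1 + exp(2*I*pi/3) + exp(-2*I*pi/3) = 0.)
Dividing by |G| = 8 gives 0/8 = 0, matching the row-orthogonality relation <chi_6, chi_0> = [chi_6 = chi_0].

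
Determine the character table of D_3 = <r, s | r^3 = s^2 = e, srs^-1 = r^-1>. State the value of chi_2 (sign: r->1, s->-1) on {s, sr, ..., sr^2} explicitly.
Conjugacy classes: {e} of size 1, {r^1, r^2} of size 2, {s, sr, ..., sr^2} of size 3.
Character table:
  irrep \ class              {e} (size 1)  {r^1, r^2} (size 2)  {s, sr, ..., sr^2} (size 3)
  chi_1 (triv)               1             1                    1                          
  chi_2 (sign: r->1, s->-1)  1             1                    -1                         
  chi_3 (2d, j=1)            2             -1                   0                          

Spot check: chi_2 (sign: r->1, s->-1) on {s, sr, ..., sr^2} = -1.

Details: D_3 has order 2*3 = 6 with 3 conjugacy classes, hence 3 irreducibles. Sum of squared dims 1 + 1 + 4 = 6 = |G|. Linear characters come from the abelianisation; the 2-dimensional irreps have character r^k -> 2*cos(2*pi*j*k/3), reflections -> 0.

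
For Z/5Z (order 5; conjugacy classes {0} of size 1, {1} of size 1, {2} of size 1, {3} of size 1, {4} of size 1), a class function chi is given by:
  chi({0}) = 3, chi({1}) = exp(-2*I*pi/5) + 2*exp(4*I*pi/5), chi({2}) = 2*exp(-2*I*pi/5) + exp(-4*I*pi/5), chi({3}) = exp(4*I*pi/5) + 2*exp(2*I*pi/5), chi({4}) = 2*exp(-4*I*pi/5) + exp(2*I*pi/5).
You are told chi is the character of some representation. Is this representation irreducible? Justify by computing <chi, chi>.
Not irreducible (reducible): <chi, chi> = 5 > 1.

Details: <chi, chi> = (1/|G|) sum_C |C| * |chi(C)|^2 = (1/5)[1*|3|^2 + 1*|exp(-2*I*pi/5) + 2*exp(4*I*pi/5)|^2 + 1*|2*exp(-2*I*pi/5) + exp(-4*I*pi/5)|^2 + 1*|exp(4*I*pi/5) + 2*exp(2*I*pi/5)|^2 + 1*|2*exp(-4*I*pi/5) + exp(2*I*pi/5)|^2]
  = (1/5)[(9) + (5 + 2*exp(-4*I*pi/5) + 2*exp(4*I*pi/5)) + (5 + 2*exp(-2*I*pi/5) + 2*exp(2*I*pi/5)) + (5 + 2*exp(-2*I*pi/5) + 2*exp(2*I*pi/5)) + (5 + 2*exp(-4*I*pi/5) + 2*exp(4*I*pi/5))] = 25/5 = 5.
(Exp terms are combined using exp(i*s)*conj(exp(i*t)) = exp(i*(s-t)), and sums of them are collapsed using the identity that for every m > 1 the m distinct m-th roots of unity sum to 0, e.g. 1 + exp(2*I*pi/3) + exp(-2*I*pi/3) = 0.)
A character is irreducible iff <chi, chi> = 1, so this representation is reducible.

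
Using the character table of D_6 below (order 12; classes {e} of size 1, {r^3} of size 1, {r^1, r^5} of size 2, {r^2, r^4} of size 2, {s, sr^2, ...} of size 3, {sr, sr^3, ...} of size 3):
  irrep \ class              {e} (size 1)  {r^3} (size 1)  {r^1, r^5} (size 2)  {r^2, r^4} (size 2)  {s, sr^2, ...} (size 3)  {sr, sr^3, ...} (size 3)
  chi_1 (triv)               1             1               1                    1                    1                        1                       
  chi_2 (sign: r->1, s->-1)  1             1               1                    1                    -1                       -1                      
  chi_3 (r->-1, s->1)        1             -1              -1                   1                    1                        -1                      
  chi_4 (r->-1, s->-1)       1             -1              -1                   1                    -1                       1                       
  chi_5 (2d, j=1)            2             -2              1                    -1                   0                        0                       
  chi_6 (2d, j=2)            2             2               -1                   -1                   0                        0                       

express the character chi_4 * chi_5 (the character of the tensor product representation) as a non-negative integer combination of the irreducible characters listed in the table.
chi_4 tensor chi_5 = chi_6 (all other irreducibles have multiplicity 0).

Proof sketch: The character of a tensor product is the pointwise product (chi_4 * chi_5)(C) = chi_4(C) * chi_5(C):
  {e}: (1)*(2), {r^3}: (-1)*(-2), {r^1, r^5}: (-1)*(1), {r^2, r^4}: (1)*(-1), {s, sr^2, ...}: (-1)*(0), {sr, sr^3, ...}: (1)*(0)
so (chi_4 * chi_5) takes values
  {e} -> 2, {r^3} -> 2, {r^1, r^5} -> -1, {r^2, r^4} -> -1, {s, sr^2, ...} -> 0, {sr, sr^3, ...} -> 0.
Now take the inner product of this character with each irreducible chi from the table, <chi_4*chi_5, chi> = (1/12) sum_C |C| (chi_4*chi_5)(C) conj(chi(C)):
  <chi_4*chi_5, chi_1> = (1/12)[1*(2)*conj(1) + 1*(2)*conj(1) + 2*(-1)*conj(1) + 2*(-1)*conj(1) + 3*(0)*conj(1) + 3*(0)*conj(1)]
      = (1/12)[(2) + (2) + (-2) + (-2) + (0) + (0)] = 0/12 = 0
  <chi_4*chi_5, chi_2> = (1/12)[1*(2)*conj(1) + 1*(2)*conj(1) + 2*(-1)*conj(1) + 2*(-1)*conj(1) + 3*(0)*conj(-1) + 3*(0)*conj(-1)]
      = (1/12)[(2) + (2) + (-2) + (-2) + (0) + (0)] = 0/12 = 0
  <chi_4*chi_5, chi_3> = (1/12)[1*(2)*conj(1) + 1*(2)*conj(-1) + 2*(-1)*conj(-1) + 2*(-1)*conj(1) + 3*(0)*conj(1) + 3*(0)*conj(-1)]
      = (1/12)[(2) + (-2) + (2) + (-2) + (0) + (0)] = 0/12 = 0
  <chi_4*chi_5, chi_4> = (1/12)[1*(2)*conj(1) + 1*(2)*conj(-1) + 2*(-1)*conj(-1) + 2*(-1)*conj(1) + 3*(0)*conj(-1) + 3*(0)*conj(1)]
      = (1/12)[(2) + (-2) + (2) + (-2) + (0) + (0)] = 0/12 = 0
  <chi_4*chi_5, chi_5> = (1/12)[1*(2)*conj(2) + 1*(2)*conj(-2) + 2*(-1)*conj(1) + 2*(-1)*conj(-1) + 3*(0)*conj(0) + 3*(0)*conj(0)]
      = (1/12)[(4) + (-4) + (-2) + (2) + (0) + (0)] = 0/12 = 0
  <chi_4*chi_5, chi_6> = (1/12)[1*(2)*conj(2) + 1*(2)*conj(2) + 2*(-1)*conj(-1) + 2*(-1)*conj(-1) + 3*(0)*conj(0) + 3*(0)*conj(0)]
      = (1/12)[(4) + (4) + (2) + (2) + (0) + (0)] = 12/12 = 1
Hence the multiplicities are chi_6: 1. Dimension check: dim(chi_4)*dim(chi_5) = 1*2 = 2 and sum (mult * dim) = 1*2 = 2.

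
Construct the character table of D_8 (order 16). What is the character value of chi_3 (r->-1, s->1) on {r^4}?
Conjugacy classes: {e} of size 1, {r^4} of size 1, {r^1, r^7} of size 2, {r^2, r^6} of size 2, {r^3, r^5} of size 2, {s, sr^2, ...} of size 4, {sr, sr^3, ...} of size 4.
Character table:
  irrep \ class              {e} (size 1)  {r^4} (size 1)  {r^1, r^7} (size 2)  {r^2, r^6} (size 2)  {r^3, r^5} (size 2)  {s, sr^2, ...} (size 4)  {sr, sr^3, ...} (size 4)
  chi_1 (triv)               1             1               1                    1                    1                    1                        1                       
  chi_2 (sign: r->1, s->-1)  1             1               1                    1                    1                    -1                       -1                      
  chi_3 (r->-1, s->1)        1             1               -1                   1                    -1                   1                        -1                      
  chi_4 (r->-1, s->-1)       1             1               -1                   1                    -1                   -1                       1                       
  chi_5 (2d, j=1)            2             -2              sqrt(2)              0                    -sqrt(2)             0                        0                       
  chi_6 (2d, j=2)            2             2               0                    -2                   0                    0                        0                       
  chi_7 (2d, j=3)            2             -2              -sqrt(2)             0                    sqrt(2)              0                        0                       

Spot check: chi_3 (r->-1, s->1) on {r^4} = 1.

Why: D_8 has order 2*8 = 16 with 7 conjugacy classes, hence 7 irreducibles. Sum of squared dims 1 + 1 + 1 + 1 + 4 + 4 + 4 = 16 = |G|. Linear characters come from the abelianisation; the 2-dimensional irreps have character r^k -> 2*cos(2*pi*j*k/8), reflections -> 0.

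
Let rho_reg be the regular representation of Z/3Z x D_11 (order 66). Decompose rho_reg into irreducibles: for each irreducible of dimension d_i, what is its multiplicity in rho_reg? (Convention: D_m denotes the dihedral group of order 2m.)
Each irreducible V_i of dimension d_i appears with multiplicity d_i, i.e. rho_reg = (direct sum over all irreducibles V_i) d_i V_i. The irreducible dimensions for Z/3Z x D_11 are 1, 1, 1, 1, 1, 1, 2, 2, 2, 2, 2, 2, 2, 2, 2, 2, 2, 2, 2, 2, 2: 6 irreducibles of dimension 1, each with multiplicity 1; 15 irreducibles of dimension 2, each with multiplicity 2. Total dimension 6*1*1 + 15*2*2 = 66 = |G|.

General theorem: in the regular representation of a finite group G, each irreducible appears with multiplicity equal to its dimension. Check: dim(rho_reg) = sum d_i^2 = 1 + 1 + 1 + 1 + 1 + 1 + 4 + 4 + 4 + 4 + 4 + 4 + 4 + 4 + 4 + 4 + 4 + 4 + 4 + 4 + 4 = 66 = |G|.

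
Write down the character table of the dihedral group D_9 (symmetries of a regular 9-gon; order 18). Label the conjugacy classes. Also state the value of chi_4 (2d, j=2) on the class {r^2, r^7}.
Conjugacy classes: {e} of size 1, {r^1, r^8} of size 2, {r^2, r^7} of size 2, {r^3, r^6} of size 2, {r^4, r^5} of size 2, {s, sr, ..., sr^8} of size 9.
Character table:
  irrep \ class              {e} (size 1)  {r^1, r^8} (size 2)  {r^2, r^7} (size 2)  {r^3, r^6} (size 2)  {r^4, r^5} (size 2)  {s, sr, ..., sr^8} (size 9)
  chi_1 (triv)               1             1                    1                    1                    1                    1                          
  chi_2 (sign: r->1, s->-1)  1             1                    1                    1                    1                    -1                         
  chi_3 (2d, j=1)            2             2*cos(2*pi/9)        2*cos(4*pi/9)        -1                   -2*cos(pi/9)         0                          
  chi_4 (2d, j=2)            2             2*cos(4*pi/9)        -2*cos(pi/9)         -1                   2*cos(2*pi/9)        0                          
  chi_5 (2d, j=3)            2             -1                   -1                   2                    -1                   0                          
  chi_6 (2d, j=4)            2             -2*cos(pi/9)         2*cos(2*pi/9)        -1                   2*cos(4*pi/9)        0                          

Spot check: chi_4 (2d, j=2) on {r^2, r^7} = -2*cos(pi/9).

Reasoning: D_9 has order 2*9 = 18 with 6 conjugacy classes, hence 6 irreducibles. Sum of squared dims 1 + 1 + 4 + 4 + 4 + 4 = 18 = |G|. Linear characters come from the abelianisation; the 2-dimensional irreps have character r^k -> 2*cos(2*pi*j*k/9), reflections -> 0.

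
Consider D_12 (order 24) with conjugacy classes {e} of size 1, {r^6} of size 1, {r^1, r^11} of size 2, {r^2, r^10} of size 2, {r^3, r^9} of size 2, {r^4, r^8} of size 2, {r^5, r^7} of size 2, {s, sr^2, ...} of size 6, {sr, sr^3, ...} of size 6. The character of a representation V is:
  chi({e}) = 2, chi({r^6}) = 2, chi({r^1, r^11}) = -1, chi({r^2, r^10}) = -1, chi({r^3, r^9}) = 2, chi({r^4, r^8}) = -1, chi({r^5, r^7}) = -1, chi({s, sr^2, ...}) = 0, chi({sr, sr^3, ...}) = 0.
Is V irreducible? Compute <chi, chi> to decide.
Irreducible: <chi, chi> = 1.

Why: <chi, chi> = (1/|G|) sum_C |C| * |chi(C)|^2 = (1/24)[1*|2|^2 + 1*|2|^2 + 2*|-1|^2 + 2*|-1|^2 + 2*|2|^2 + 2*|-1|^2 + 2*|-1|^2 + 6*|0|^2 + 6*|0|^2]
  = (1/24)[(4) + (4) + (2) + (2) + (8) + (2) + (2) + (0) + (0)] = 24/24 = 1.
A character is irreducible iff <chi, chi> = 1, so this representation is irreducible.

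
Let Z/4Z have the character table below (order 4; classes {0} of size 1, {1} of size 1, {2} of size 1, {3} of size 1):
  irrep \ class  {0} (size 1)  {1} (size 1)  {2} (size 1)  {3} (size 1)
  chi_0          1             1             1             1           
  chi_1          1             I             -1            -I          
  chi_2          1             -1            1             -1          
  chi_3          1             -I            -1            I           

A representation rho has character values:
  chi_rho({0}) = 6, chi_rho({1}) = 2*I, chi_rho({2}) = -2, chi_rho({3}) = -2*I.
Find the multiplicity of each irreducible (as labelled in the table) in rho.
Multiplicities: chi_0: 1, chi_1: 3, chi_2: 1, chi_3: 1.

Argument: Use <chi_rho, chi> = (1/|G|) sum_C |C| * chi_rho(C) * conj(chi(C)) with |G| = 4 for each irreducible chi in the table:
  <chi_rho, chi_0> = (1/4)[1*(6)*conj(1) + 1*(2*I)*conj(1) + 1*(-2)*conj(1) + 1*(-2*I)*conj(1)]
      = (1/4)[(6) + (2*I) + (-2) + (-2*I)] = 4/4 = 1
  <chi_rho, chi_1> = (1/4)[1*(6)*conj(1) + 1*(2*I)*conj(I) + 1*(-2)*conj(-1) + 1*(-2*I)*conj(-I)]
      = (1/4)[(6) + (2) + (2) + (2)] = 12/4 = 3
  <chi_rho, chi_2> = (1/4)[1*(6)*conj(1) + 1*(2*I)*conj(-1) + 1*(-2)*conj(1) + 1*(-2*I)*conj(-1)]
      = (1/4)[(6) + (-2*I) + (-2) + (2*I)] = 4/4 = 1
  <chi_rho, chi_3> = (1/4)[1*(6)*conj(1) + 1*(2*I)*conj(-I) + 1*(-2)*conj(-1) + 1*(-2*I)*conj(I)]
      = (1/4)[(6) + (-2) + (2) + (-2)] = 4/4 = 1
(Exp terms are combined using exp(i*s)*conj(exp(i*t)) = exp(i*(s-t)), and sums of them are collapsed using the identity that for every m > 1 the m distinct m-th roots of unity sum to 0, e.g. 1 + exp(2*I*pi/3) + exp(-2*I*pi/3) = 0.)
Dimension check: dim(rho) = sum (mult * dim) = 1*1 + 3*1 + 1*1 + 1*1 = 6 = chi_rho(e) = 6.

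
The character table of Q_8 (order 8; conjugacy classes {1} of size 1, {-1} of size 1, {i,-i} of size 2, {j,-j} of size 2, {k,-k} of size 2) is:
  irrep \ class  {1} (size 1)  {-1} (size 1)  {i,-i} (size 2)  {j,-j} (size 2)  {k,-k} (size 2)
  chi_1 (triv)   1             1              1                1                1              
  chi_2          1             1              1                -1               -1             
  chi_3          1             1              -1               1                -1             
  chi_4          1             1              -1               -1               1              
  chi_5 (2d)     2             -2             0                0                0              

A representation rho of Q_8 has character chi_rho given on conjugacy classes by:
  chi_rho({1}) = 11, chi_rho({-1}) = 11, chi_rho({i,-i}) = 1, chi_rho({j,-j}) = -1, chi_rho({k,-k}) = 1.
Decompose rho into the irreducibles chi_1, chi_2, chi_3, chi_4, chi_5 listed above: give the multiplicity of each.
Multiplicities: chi_1: 3, chi_2: 3, chi_3: 2, chi_4: 3, chi_5: 0.

Working: Use <chi_rho, chi> = (1/|G|) sum_C |C| * chi_rho(C) * conj(chi(C)) with |G| = 8 for each irreducible chi in the table:
  <chi_rho, chi_1> = (1/8)[1*(11)*conj(1) + 1*(11)*conj(1) + 2*(1)*conj(1) + 2*(-1)*conj(1) + 2*(1)*conj(1)]
      = (1/8)[(11) + (11) + (2) + (-2) + (2)] = 24/8 = 3
  <chi_rho, chi_2> = (1/8)[1*(11)*conj(1) + 1*(11)*conj(1) + 2*(1)*conj(1) + 2*(-1)*conj(-1) + 2*(1)*conj(-1)]
      = (1/8)[(11) + (11) + (2) + (2) + (-2)] = 24/8 = 3
  <chi_rho, chi_3> = (1/8)[1*(11)*conj(1) + 1*(11)*conj(1) + 2*(1)*conj(-1) + 2*(-1)*conj(1) + 2*(1)*conj(-1)]
      = (1/8)[(11) + (11) + (-2) + (-2) + (-2)] = 16/8 = 2
  <chi_rho, chi_4> = (1/8)[1*(11)*conj(1) + 1*(11)*conj(1) + 2*(1)*conj(-1) + 2*(-1)*conj(-1) + 2*(1)*conj(1)]
      = (1/8)[(11) + (11) + (-2) + (2) + (2)] = 24/8 = 3
  <chi_rho, chi_5> = (1/8)[1*(11)*conj(2) + 1*(11)*conj(-2) + 2*(1)*conj(0) + 2*(-1)*conj(0) + 2*(1)*conj(0)]
      = (1/8)[(22) + (-22) + (0) + (0) + (0)] = 0/8 = 0
Dimension check: dim(rho) = sum (mult * dim) = 3*1 + 3*1 + 2*1 + 3*1 + 0*2 = 11 = chi_rho(e) = 11.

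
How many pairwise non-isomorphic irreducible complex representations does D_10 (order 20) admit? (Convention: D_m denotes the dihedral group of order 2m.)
8

Explanation: The number of irreducible complex representations of a finite group equals its number of conjugacy classes. D_10 has 8 conjugacy classes (n/2 + 3 for n even), so D_10 (order 20) has exactly 8 irreducible complex representations.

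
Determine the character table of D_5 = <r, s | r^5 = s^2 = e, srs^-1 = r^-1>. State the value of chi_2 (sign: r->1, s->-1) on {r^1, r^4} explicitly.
Conjugacy classes: {e} of size 1, {r^1, r^4} of size 2, {r^2, r^3} of size 2, {s, sr, ..., sr^4} of size 5.
Character table:
  irrep \ class              {e} (size 1)  {r^1, r^4} (size 2)  {r^2, r^3} (size 2)  {s, sr, ..., sr^4} (size 5)
  chi_1 (triv)               1             1                    1                    1                          
  chi_2 (sign: r->1, s->-1)  1             1                    1                    -1                         
  chi_3 (2d, j=1)            2             -1/2 + sqrt(5)/2     -sqrt(5)/2 - 1/2     0                          
  chi_4 (2d, j=2)            2             -sqrt(5)/2 - 1/2     -1/2 + sqrt(5)/2     0                          

Spot check: chi_2 (sign: r->1, s->-1) on {r^1, r^4} = 1.

Argument: D_5 has order 2*5 = 10 with 4 conjugacy classes, hence 4 irreducibles. Sum of squared dims 1 + 1 + 4 + 4 = 10 = |G|. Linear characters come from the abelianisation; the 2-dimensional irreps have character r^k -> 2*cos(2*pi*j*k/5), reflections -> 0.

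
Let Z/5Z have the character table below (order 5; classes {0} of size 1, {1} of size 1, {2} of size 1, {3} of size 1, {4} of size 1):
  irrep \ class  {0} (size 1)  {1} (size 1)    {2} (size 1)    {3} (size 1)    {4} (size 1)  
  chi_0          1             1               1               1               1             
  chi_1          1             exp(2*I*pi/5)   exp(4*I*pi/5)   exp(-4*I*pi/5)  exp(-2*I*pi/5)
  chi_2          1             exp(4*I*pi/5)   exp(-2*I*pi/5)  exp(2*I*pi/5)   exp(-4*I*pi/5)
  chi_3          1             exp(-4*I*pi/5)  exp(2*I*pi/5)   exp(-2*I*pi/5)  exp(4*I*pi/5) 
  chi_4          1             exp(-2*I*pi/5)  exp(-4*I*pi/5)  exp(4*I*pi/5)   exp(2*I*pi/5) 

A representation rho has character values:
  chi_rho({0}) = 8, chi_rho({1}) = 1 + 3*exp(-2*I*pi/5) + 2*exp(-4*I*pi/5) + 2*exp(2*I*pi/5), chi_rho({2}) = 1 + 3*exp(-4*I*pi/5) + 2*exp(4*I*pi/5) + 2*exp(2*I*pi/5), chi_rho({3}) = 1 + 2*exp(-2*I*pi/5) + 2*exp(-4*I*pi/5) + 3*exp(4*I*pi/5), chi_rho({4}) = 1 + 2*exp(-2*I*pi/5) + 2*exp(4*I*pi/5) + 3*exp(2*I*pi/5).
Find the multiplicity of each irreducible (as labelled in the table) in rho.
Multiplicities: chi_0: 1, chi_1: 2, chi_2: 0, chi_3: 2, chi_4: 3.

Solution. Use <chi_rho, chi> = (1/|G|) sum_C |C| * chi_rho(C) * conj(chi(C)) with |G| = 5 for each irreducible chi in the table:
  <chi_rho, chi_0> = (1/5)[1*(8)*conj(1) + 1*(1 + 3*exp(-2*I*pi/5) + 2*exp(-4*I*pi/5) + 2*exp(2*I*pi/5))*conj(1) + 1*(1 + 3*exp(-4*I*pi/5) + 2*exp(4*I*pi/5) + 2*exp(2*I*pi/5))*conj(1) + 1*(1 + 2*exp(-2*I*pi/5) + 2*exp(-4*I*pi/5) + 3*exp(4*I*pi/5))*conj(1) + 1*(1 + 2*exp(-2*I*pi/5) + 2*exp(4*I*pi/5) + 3*exp(2*I*pi/5))*conj(1)]
      = (1/5)[(8) + (1 + 3*exp(-2*I*pi/5) + 2*exp(-4*I*pi/5) + 2*exp(2*I*pi/5)) + (1 + 3*exp(-4*I*pi/5) + 2*exp(4*I*pi/5) + 2*exp(2*I*pi/5)) + (1 + 2*exp(-2*I*pi/5) + 2*exp(-4*I*pi/5) + 3*exp(4*I*pi/5)) + (1 + 2*exp(-2*I*pi/5) + 2*exp(4*I*pi/5) + 3*exp(2*I*pi/5))] = 5/5 = 1
  <chi_rho, chi_1> = (1/5)[1*(8)*conj(1) + 1*(1 + 3*exp(-2*I*pi/5) + 2*exp(-4*I*pi/5) + 2*exp(2*I*pi/5))*conj(exp(2*I*pi/5)) + 1*(1 + 3*exp(-4*I*pi/5) + 2*exp(4*I*pi/5) + 2*exp(2*I*pi/5))*conj(exp(4*I*pi/5)) + 1*(1 + 2*exp(-2*I*pi/5) + 2*exp(-4*I*pi/5) + 3*exp(4*I*pi/5))*conj(exp(-4*I*pi/5)) + 1*(1 + 2*exp(-2*I*pi/5) + 2*exp(4*I*pi/5) + 3*exp(2*I*pi/5))*conj(exp(-2*I*pi/5))]
      = (1/5)[(8) + (2 + 3*exp(-4*I*pi/5) + exp(-2*I*pi/5) + 2*exp(4*I*pi/5)) + (2 + 2*exp(-2*I*pi/5) + exp(-4*I*pi/5) + 3*exp(2*I*pi/5)) + (2 + 3*exp(-2*I*pi/5) + exp(4*I*pi/5) + 2*exp(2*I*pi/5)) + (2 + 2*exp(-4*I*pi/5) + exp(2*I*pi/5) + 3*exp(4*I*pi/5))] = 10/5 = 2
  <chi_rho, chi_2> = (1/5)[1*(8)*conj(1) + 1*(1 + 3*exp(-2*I*pi/5) + 2*exp(-4*I*pi/5) + 2*exp(2*I*pi/5))*conj(exp(4*I*pi/5)) + 1*(1 + 3*exp(-4*I*pi/5) + 2*exp(4*I*pi/5) + 2*exp(2*I*pi/5))*conj(exp(-2*I*pi/5)) + 1*(1 + 2*exp(-2*I*pi/5) + 2*exp(-4*I*pi/5) + 3*exp(4*I*pi/5))*conj(exp(2*I*pi/5)) + 1*(1 + 2*exp(-2*I*pi/5) + 2*exp(4*I*pi/5) + 3*exp(2*I*pi/5))*conj(exp(-4*I*pi/5))]
      = (1/5)[(8) + (2*exp(-2*I*pi/5) + exp(-4*I*pi/5) + 3*exp(4*I*pi/5) + 2*exp(2*I*pi/5)) + (3*exp(-2*I*pi/5) + 2*exp(-4*I*pi/5) + exp(2*I*pi/5) + 2*exp(4*I*pi/5)) + (2*exp(-4*I*pi/5) + exp(-2*I*pi/5) + 2*exp(4*I*pi/5) + 3*exp(2*I*pi/5)) + (2*exp(-2*I*pi/5) + 3*exp(-4*I*pi/5) + exp(4*I*pi/5) + 2*exp(2*I*pi/5))] = 0/5 = 0
  <chi_rho, chi_3> = (1/5)[1*(8)*conj(1) + 1*(1 + 3*exp(-2*I*pi/5) + 2*exp(-4*I*pi/5) + 2*exp(2*I*pi/5))*conj(exp(-4*I*pi/5)) + 1*(1 + 3*exp(-4*I*pi/5) + 2*exp(4*I*pi/5) + 2*exp(2*I*pi/5))*conj(exp(2*I*pi/5)) + 1*(1 + 2*exp(-2*I*pi/5) + 2*exp(-4*I*pi/5) + 3*exp(4*I*pi/5))*conj(exp(-2*I*pi/5)) + 1*(1 + 2*exp(-2*I*pi/5) + 2*exp(4*I*pi/5) + 3*exp(2*I*pi/5))*conj(exp(4*I*pi/5))]
      = (1/5)[(8) + (2 + 2*exp(-4*I*pi/5) + exp(4*I*pi/5) + 3*exp(2*I*pi/5)) + (2 + exp(-2*I*pi/5) + 3*exp(4*I*pi/5) + 2*exp(2*I*pi/5)) + (2 + 2*exp(-2*I*pi/5) + 3*exp(-4*I*pi/5) + exp(2*I*pi/5)) + (2 + 3*exp(-2*I*pi/5) + exp(-4*I*pi/5) + 2*exp(4*I*pi/5))] = 10/5 = 2
  <chi_rho, chi_4> = (1/5)[1*(8)*conj(1) + 1*(1 + 3*exp(-2*I*pi/5) + 2*exp(-4*I*pi/5) + 2*exp(2*I*pi/5))*conj(exp(-2*I*pi/5)) + 1*(1 + 3*exp(-4*I*pi/5) + 2*exp(4*I*pi/5) + 2*exp(2*I*pi/5))*conj(exp(-4*I*pi/5)) + 1*(1 + 2*exp(-2*I*pi/5) + 2*exp(-4*I*pi/5) + 3*exp(4*I*pi/5))*conj(exp(4*I*pi/5)) + 1*(1 + 2*exp(-2*I*pi/5) + 2*exp(4*I*pi/5) + 3*exp(2*I*pi/5))*conj(exp(2*I*pi/5))]
      = (1/5)[(8) + (3 + 2*exp(-2*I*pi/5) + exp(2*I*pi/5) + 2*exp(4*I*pi/5)) + (3 + 2*exp(-2*I*pi/5) + 2*exp(-4*I*pi/5) + exp(4*I*pi/5)) + (3 + exp(-4*I*pi/5) + 2*exp(4*I*pi/5) + 2*exp(2*I*pi/5)) + (3 + 2*exp(-4*I*pi/5) + exp(-2*I*pi/5) + 2*exp(2*I*pi/5))] = 15/5 = 3
(Exp terms are combined using exp(i*s)*conj(exp(i*t)) = exp(i*(s-t)), and sums of them are collapsed using the identity that for every m > 1 the m distinct m-th roots of unity sum to 0, e.g. 1 + exp(2*I*pi/3) + exp(-2*I*pi/3) = 0.)
Dimension check: dim(rho) = sum (mult * dim) = 1*1 + 2*1 + 0*1 + 2*1 + 3*1 = 8 = chi_rho(e) = 8.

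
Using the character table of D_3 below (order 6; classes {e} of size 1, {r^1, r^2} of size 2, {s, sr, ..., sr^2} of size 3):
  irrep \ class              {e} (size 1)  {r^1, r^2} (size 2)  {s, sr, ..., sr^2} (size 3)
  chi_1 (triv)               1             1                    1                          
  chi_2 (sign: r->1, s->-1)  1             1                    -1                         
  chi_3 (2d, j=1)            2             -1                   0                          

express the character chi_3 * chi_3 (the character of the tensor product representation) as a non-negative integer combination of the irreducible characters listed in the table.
chi_3 tensor chi_3 = chi_1 + chi_2 + chi_3 (all other irreducibles have multiplicity 0).

Solution. The character of a tensor product is the pointwise product (chi_3 * chi_3)(C) = chi_3(C) * chi_3(C):
  {e}: (2)*(2), {r^1, r^2}: (-1)*(-1), {s, sr, ..., sr^2}: (0)*(0)
so (chi_3 * chi_3) takes values
  {e} -> 4, {r^1, r^2} -> 1, {s, sr, ..., sr^2} -> 0.
Now take the inner product of this character with each irreducible chi from the table, <chi_3*chi_3, chi> = (1/6) sum_C |C| (chi_3*chi_3)(C) conj(chi(C)):
  <chi_3*chi_3, chi_1> = (1/6)[1*(4)*conj(1) + 2*(1)*conj(1) + 3*(0)*conj(1)]
      = (1/6)[(4) + (2) + (0)] = 6/6 = 1
  <chi_3*chi_3, chi_2> = (1/6)[1*(4)*conj(1) + 2*(1)*conj(1) + 3*(0)*conj(-1)]
      = (1/6)[(4) + (2) + (0)] = 6/6 = 1
  <chi_3*chi_3, chi_3> = (1/6)[1*(4)*conj(2) + 2*(1)*conj(-1) + 3*(0)*conj(0)]
      = (1/6)[(8) + (-2) + (0)] = 6/6 = 1
Hence the multiplicities are chi_1: 1, chi_2: 1, chi_3: 1. Dimension check: dim(chi_3)*dim(chi_3) = 2*2 = 4 and sum (mult * dim) = 1*1 + 1*1 + 1*2 = 4.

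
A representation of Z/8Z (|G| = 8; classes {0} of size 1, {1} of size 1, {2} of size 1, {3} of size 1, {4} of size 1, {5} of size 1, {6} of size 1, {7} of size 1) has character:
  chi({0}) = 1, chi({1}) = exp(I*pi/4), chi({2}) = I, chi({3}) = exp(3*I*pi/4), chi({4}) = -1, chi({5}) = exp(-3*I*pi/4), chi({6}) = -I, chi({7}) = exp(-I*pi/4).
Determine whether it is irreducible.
Irreducible: <chi, chi> = 1.

Why: <chi, chi> = (1/|G|) sum_C |C| * |chi(C)|^2 = (1/8)[1*|1|^2 + 1*|exp(I*pi/4)|^2 + 1*|I|^2 + 1*|exp(3*I*pi/4)|^2 + 1*|-1|^2 + 1*|exp(-3*I*pi/4)|^2 + 1*|-I|^2 + 1*|exp(-I*pi/4)|^2]
  = (1/8)[(1) + (1) + (1) + (1) + (1) + (1) + (1) + (1)] = 8/8 = 1.
(Exp terms are combined using exp(i*s)*conj(exp(i*t)) = exp(i*(s-t)), and sums of them are collapsed using the identity that for every m > 1 the m distinct m-th roots of unity sum to 0, e.g. 1 + exp(2*I*pi/3) + exp(-2*I*pi/3) = 0.)
A character is irreducible iff <chi, chi> = 1, so this representation is irreducible.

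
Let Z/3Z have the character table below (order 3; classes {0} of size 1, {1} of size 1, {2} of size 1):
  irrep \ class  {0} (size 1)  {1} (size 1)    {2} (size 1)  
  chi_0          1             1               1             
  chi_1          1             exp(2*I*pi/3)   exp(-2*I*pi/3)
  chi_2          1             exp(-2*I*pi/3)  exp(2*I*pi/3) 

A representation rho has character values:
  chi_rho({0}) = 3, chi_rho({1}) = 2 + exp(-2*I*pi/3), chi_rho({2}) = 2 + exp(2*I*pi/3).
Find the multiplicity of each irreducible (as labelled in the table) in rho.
Multiplicities: chi_0: 2, chi_1: 0, chi_2: 1.

Working: Use <chi_rho, chi> = (1/|G|) sum_C |C| * chi_rho(C) * conj(chi(C)) with |G| = 3 for each irreducible chi in the table:
  <chi_rho, chi_0> = (1/3)[1*(3)*conj(1) + 1*(2 + exp(-2*I*pi/3))*conj(1) + 1*(2 + exp(2*I*pi/3))*conj(1)]
      = (1/3)[(3) + (2 + exp(-2*I*pi/3)) + (2 + exp(2*I*pi/3))] = 6/3 = 2
  <chi_rho, chi_1> = (1/3)[1*(3)*conj(1) + 1*(2 + exp(-2*I*pi/3))*conj(exp(2*I*pi/3)) + 1*(2 + exp(2*I*pi/3))*conj(exp(-2*I*pi/3))]
      = (1/3)[(3) + (2*exp(-2*I*pi/3) + exp(2*I*pi/3)) + (exp(-2*I*pi/3) + 2*exp(2*I*pi/3))] = 0/3 = 0
  <chi_rho, chi_2> = (1/3)[1*(3)*conj(1) + 1*(2 + exp(-2*I*pi/3))*conj(exp(-2*I*pi/3)) + 1*(2 + exp(2*I*pi/3))*conj(exp(2*I*pi/3))]
      = (1/3)[(3) + (1 + 2*exp(2*I*pi/3)) + (1 + 2*exp(-2*I*pi/3))] = 3/3 = 1
(Exp terms are combined using exp(i*s)*conj(exp(i*t)) = exp(i*(s-t)), and sums of them are collapsed using the identity that for every m > 1 the m distinct m-th roots of unity sum to 0, e.g. 1 + exp(2*I*pi/3) + exp(-2*I*pi/3) = 0.)
Dimension check: dim(rho) = sum (mult * dim) = 2*1 + 0*1 + 1*1 = 3 = chi_rho(e) = 3.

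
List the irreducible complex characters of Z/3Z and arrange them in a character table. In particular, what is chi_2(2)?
Character table of Z/3Z (irreps indexed chi_0,...,chi_2 with chi_k(m) = zeta_3^(k*m), zeta_3 = exp(2*pi*i/3)):
  irrep \ class  {0} (size 1)  {1} (size 1)    {2} (size 1)  
  chi_0          1             1               1             
  chi_1          1             exp(2*I*pi/3)   exp(-2*I*pi/3)
  chi_2          1             exp(-2*I*pi/3)  exp(2*I*pi/3) 

Spot check: chi_2(2) = zeta_3^(2*2) = zeta_3^4 = exp(2*I*pi/3).

Justification: Z/3Z is abelian, so all 3 irreducible complex representations are 1-dimensional. They are given by chi_k(m) = zeta_3^(k*m) for k = 0,...,2. Row orthogonality: sum_m chi_k(m) conj(chi_l(m)) = 3 * [k = l].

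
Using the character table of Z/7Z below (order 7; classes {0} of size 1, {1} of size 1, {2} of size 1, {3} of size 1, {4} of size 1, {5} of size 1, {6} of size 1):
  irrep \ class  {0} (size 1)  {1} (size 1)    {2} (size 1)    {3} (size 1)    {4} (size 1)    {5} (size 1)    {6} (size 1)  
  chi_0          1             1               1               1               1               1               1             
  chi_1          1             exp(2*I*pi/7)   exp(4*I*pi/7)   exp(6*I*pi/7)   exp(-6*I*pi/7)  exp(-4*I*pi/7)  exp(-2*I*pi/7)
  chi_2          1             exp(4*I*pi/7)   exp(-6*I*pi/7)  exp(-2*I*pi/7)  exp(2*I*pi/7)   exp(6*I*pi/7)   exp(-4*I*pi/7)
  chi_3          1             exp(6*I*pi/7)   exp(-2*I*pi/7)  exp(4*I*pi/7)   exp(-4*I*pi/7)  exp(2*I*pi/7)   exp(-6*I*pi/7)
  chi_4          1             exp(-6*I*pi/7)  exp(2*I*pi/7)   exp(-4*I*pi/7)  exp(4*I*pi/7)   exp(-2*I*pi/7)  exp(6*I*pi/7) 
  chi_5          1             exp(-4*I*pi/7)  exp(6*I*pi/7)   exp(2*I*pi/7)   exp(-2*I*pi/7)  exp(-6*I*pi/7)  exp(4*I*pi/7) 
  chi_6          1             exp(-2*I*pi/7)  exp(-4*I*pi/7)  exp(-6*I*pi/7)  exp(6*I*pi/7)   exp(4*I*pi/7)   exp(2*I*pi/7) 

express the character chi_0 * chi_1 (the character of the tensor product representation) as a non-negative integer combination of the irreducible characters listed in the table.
chi_0 tensor chi_1 = chi_1 (all other irreducibles have multiplicity 0).

Working: The character of a tensor product is the pointwise product (chi_0 * chi_1)(C) = chi_0(C) * chi_1(C):
  {0}: (1)*(1), {1}: (1)*(exp(2*I*pi/7)), {2}: (1)*(exp(4*I*pi/7)), {3}: (1)*(exp(6*I*pi/7)), {4}: (1)*(exp(-6*I*pi/7)), {5}: (1)*(exp(-4*I*pi/7)), {6}: (1)*(exp(-2*I*pi/7))
so (chi_0 * chi_1) takes values
  {0} -> 1, {1} -> exp(2*I*pi/7), {2} -> exp(4*I*pi/7), {3} -> exp(6*I*pi/7), {4} -> exp(-6*I*pi/7), {5} -> exp(-4*I*pi/7), {6} -> exp(-2*I*pi/7).
Now take the inner product of this character with each irreducible chi from the table, <chi_0*chi_1, chi> = (1/7) sum_C |C| (chi_0*chi_1)(C) conj(chi(C)):
  <chi_0*chi_1, chi_0> = (1/7)[1*(1)*conj(1) + 1*(exp(2*I*pi/7))*conj(1) + 1*(exp(4*I*pi/7))*conj(1) + 1*(exp(6*I*pi/7))*conj(1) + 1*(exp(-6*I*pi/7))*conj(1) + 1*(exp(-4*I*pi/7))*conj(1) + 1*(exp(-2*I*pi/7))*conj(1)]
      = (1/7)[(1) + (exp(2*I*pi/7)) + (exp(4*I*pi/7)) + (exp(6*I*pi/7)) + (exp(-6*I*pi/7)) + (exp(-4*I*pi/7)) + (exp(-2*I*pi/7))] = 0/7 = 0
  <chi_0*chi_1, chi_1> = (1/7)[1*(1)*conj(1) + 1*(exp(2*I*pi/7))*conj(exp(2*I*pi/7)) + 1*(exp(4*I*pi/7))*conj(exp(4*I*pi/7)) + 1*(exp(6*I*pi/7))*conj(exp(6*I*pi/7)) + 1*(exp(-6*I*pi/7))*conj(exp(-6*I*pi/7)) + 1*(exp(-4*I*pi/7))*conj(exp(-4*I*pi/7)) + 1*(exp(-2*I*pi/7))*conj(exp(-2*I*pi/7))]
      = (1/7)[(1) + (1) + (1) + (1) + (1) + (1) + (1)] = 7/7 = 1
  <chi_0*chi_1, chi_2> = (1/7)[1*(1)*conj(1) + 1*(exp(2*I*pi/7))*conj(exp(4*I*pi/7)) + 1*(exp(4*I*pi/7))*conj(exp(-6*I*pi/7)) + 1*(exp(6*I*pi/7))*conj(exp(-2*I*pi/7)) + 1*(exp(-6*I*pi/7))*conj(exp(2*I*pi/7)) + 1*(exp(-4*I*pi/7))*conj(exp(6*I*pi/7)) + 1*(exp(-2*I*pi/7))*conj(exp(-4*I*pi/7))]
      = (1/7)[(1) + (exp(-2*I*pi/7)) + (exp(-4*I*pi/7)) + (exp(-6*I*pi/7)) + (exp(6*I*pi/7)) + (exp(4*I*pi/7)) + (exp(2*I*pi/7))] = 0/7 = 0
  <chi_0*chi_1, chi_3> = (1/7)[1*(1)*conj(1) + 1*(exp(2*I*pi/7))*conj(exp(6*I*pi/7)) + 1*(exp(4*I*pi/7))*conj(exp(-2*I*pi/7)) + 1*(exp(6*I*pi/7))*conj(exp(4*I*pi/7)) + 1*(exp(-6*I*pi/7))*conj(exp(-4*I*pi/7)) + 1*(exp(-4*I*pi/7))*conj(exp(2*I*pi/7)) + 1*(exp(-2*I*pi/7))*conj(exp(-6*I*pi/7))]
      = (1/7)[(1) + (exp(-4*I*pi/7)) + (exp(6*I*pi/7)) + (exp(2*I*pi/7)) + (exp(-2*I*pi/7)) + (exp(-6*I*pi/7)) + (exp(4*I*pi/7))] = 0/7 = 0
  <chi_0*chi_1, chi_4> = (1/7)[1*(1)*conj(1) + 1*(exp(2*I*pi/7))*conj(exp(-6*I*pi/7)) + 1*(exp(4*I*pi/7))*conj(exp(2*I*pi/7)) + 1*(exp(6*I*pi/7))*conj(exp(-4*I*pi/7)) + 1*(exp(-6*I*pi/7))*conj(exp(4*I*pi/7)) + 1*(exp(-4*I*pi/7))*conj(exp(-2*I*pi/7)) + 1*(exp(-2*I*pi/7))*conj(exp(6*I*pi/7))]
      = (1/7)[(1) + (exp(-6*I*pi/7)) + (exp(2*I*pi/7)) + (exp(-4*I*pi/7)) + (exp(4*I*pi/7)) + (exp(-2*I*pi/7)) + (exp(6*I*pi/7))] = 0/7 = 0
  <chi_0*chi_1, chi_5> = (1/7)[1*(1)*conj(1) + 1*(exp(2*I*pi/7))*conj(exp(-4*I*pi/7)) + 1*(exp(4*I*pi/7))*conj(exp(6*I*pi/7)) + 1*(exp(6*I*pi/7))*conj(exp(2*I*pi/7)) + 1*(exp(-6*I*pi/7))*conj(exp(-2*I*pi/7)) + 1*(exp(-4*I*pi/7))*conj(exp(-6*I*pi/7)) + 1*(exp(-2*I*pi/7))*conj(exp(4*I*pi/7))]
      = (1/7)[(1) + (exp(6*I*pi/7)) + (exp(-2*I*pi/7)) + (exp(4*I*pi/7)) + (exp(-4*I*pi/7)) + (exp(2*I*pi/7)) + (exp(-6*I*pi/7))] = 0/7 = 0
  <chi_0*chi_1, chi_6> = (1/7)[1*(1)*conj(1) + 1*(exp(2*I*pi/7))*conj(exp(-2*I*pi/7)) + 1*(exp(4*I*pi/7))*conj(exp(-4*I*pi/7)) + 1*(exp(6*I*pi/7))*conj(exp(-6*I*pi/7)) + 1*(exp(-6*I*pi/7))*conj(exp(6*I*pi/7)) + 1*(exp(-4*I*pi/7))*conj(exp(4*I*pi/7)) + 1*(exp(-2*I*pi/7))*conj(exp(2*I*pi/7))]
      = (1/7)[(1) + (exp(4*I*pi/7)) + (exp(-6*I*pi/7)) + (exp(-2*I*pi/7)) + (exp(2*I*pi/7)) + (exp(6*I*pi/7)) + (exp(-4*I*pi/7))] = 0/7 = 0
(Exp terms are combined using exp(i*s)*conj(exp(i*t)) = exp(i*(s-t)), and sums of them are collapsed using the identity that for every m > 1 the m distinct m-th roots of unity sum to 0, e.g. 1 + exp(2*I*pi/3) + exp(-2*I*pi/3) = 0.)
Hence the multiplicities are chi_1: 1. Dimension check: dim(chi_0)*dim(chi_1) = 1*1 = 1 and sum (mult * dim) = 1*1 = 1.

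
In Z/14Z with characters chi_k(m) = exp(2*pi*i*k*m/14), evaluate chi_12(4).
chi_12(4) = zeta_14^48 = exp(6*I*pi/7)

Details: chi_12(4) = zeta_14^(12*4) = zeta_14^48. Since zeta_14^14 = 1, this equals zeta_14^6 = exp(2*pi*i*6/14) = exp(6*I*pi/7).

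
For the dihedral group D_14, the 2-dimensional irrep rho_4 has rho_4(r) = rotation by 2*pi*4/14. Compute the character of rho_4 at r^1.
chi_{rho_4}(r^1) = 2*cos(2*pi*4*1/14) = -2*cos(3*pi/7)

Details: rho_4(r^1) is rotation by angle 2*pi*4*1/14, whose trace is 2*cos(2*pi*4*1/14) = -2*cos(3*pi/7).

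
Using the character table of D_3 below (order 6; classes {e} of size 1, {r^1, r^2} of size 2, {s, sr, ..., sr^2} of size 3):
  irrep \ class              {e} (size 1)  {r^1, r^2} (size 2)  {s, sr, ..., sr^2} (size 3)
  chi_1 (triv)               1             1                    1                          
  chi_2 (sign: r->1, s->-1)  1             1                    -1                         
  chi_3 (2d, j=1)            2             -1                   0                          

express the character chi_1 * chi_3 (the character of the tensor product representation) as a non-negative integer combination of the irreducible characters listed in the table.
chi_1 tensor chi_3 = chi_3 (all other irreducibles have multiplicity 0).

Justification: The character of a tensor product is the pointwise product (chi_1 * chi_3)(C) = chi_1(C) * chi_3(C):
  {e}: (1)*(2), {r^1, r^2}: (1)*(-1), {s, sr, ..., sr^2}: (1)*(0)
so (chi_1 * chi_3) takes values
  {e} -> 2, {r^1, r^2} -> -1, {s, sr, ..., sr^2} -> 0.
Now take the inner product of this character with each irreducible chi from the table, <chi_1*chi_3, chi> = (1/6) sum_C |C| (chi_1*chi_3)(C) conj(chi(C)):
  <chi_1*chi_3, chi_1> = (1/6)[1*(2)*conj(1) + 2*(-1)*conj(1) + 3*(0)*conj(1)]
      = (1/6)[(2) + (-2) + (0)] = 0/6 = 0
  <chi_1*chi_3, chi_2> = (1/6)[1*(2)*conj(1) + 2*(-1)*conj(1) + 3*(0)*conj(-1)]
      = (1/6)[(2) + (-2) + (0)] = 0/6 = 0
  <chi_1*chi_3, chi_3> = (1/6)[1*(2)*conj(2) + 2*(-1)*conj(-1) + 3*(0)*conj(0)]
      = (1/6)[(4) + (2) + (0)] = 6/6 = 1
Hence the multiplicities are chi_3: 1. Dimension check: dim(chi_1)*dim(chi_3) = 1*2 = 2 and sum (mult * dim) = 1*2 = 2.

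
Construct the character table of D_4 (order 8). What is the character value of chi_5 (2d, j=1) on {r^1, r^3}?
Conjugacy classes: {e} of size 1, {r^2} of size 1, {r^1, r^3} of size 2, {s, sr^2, ...} of size 2, {sr, sr^3, ...} of size 2.
Character table:
  irrep \ class              {e} (size 1)  {r^2} (size 1)  {r^1, r^3} (size 2)  {s, sr^2, ...} (size 2)  {sr, sr^3, ...} (size 2)
  chi_1 (triv)               1             1               1                    1                        1                       
  chi_2 (sign: r->1, s->-1)  1             1               1                    -1                       -1                      
  chi_3 (r->-1, s->1)        1             1               -1                   1                        -1                      
  chi_4 (r->-1, s->-1)       1             1               -1                   -1                       1                       
  chi_5 (2d, j=1)            2             -2              0                    0                        0                       

Spot check: chi_5 (2d, j=1) on {r^1, r^3} = 0.

Explanation: D_4 has order 2*4 = 8 with 5 conjugacy classes, hence 5 irreducibles. Sum of squared dims 1 + 1 + 1 + 1 + 4 = 8 = |G|. Linear characters come from the abelianisation; the 2-dimensional irreps have character r^k -> 2*cos(2*pi*j*k/4), reflections -> 0.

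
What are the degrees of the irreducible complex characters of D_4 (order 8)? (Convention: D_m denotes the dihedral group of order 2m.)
Dimensions: 1, 1, 1, 1, 2

Argument: There are 5 irreducibles (= number of conjugacy classes). Their dimensions d_i satisfy sum d_i^2 = |G| = 8: 1 + 1 + 1 + 1 + 4 = 8.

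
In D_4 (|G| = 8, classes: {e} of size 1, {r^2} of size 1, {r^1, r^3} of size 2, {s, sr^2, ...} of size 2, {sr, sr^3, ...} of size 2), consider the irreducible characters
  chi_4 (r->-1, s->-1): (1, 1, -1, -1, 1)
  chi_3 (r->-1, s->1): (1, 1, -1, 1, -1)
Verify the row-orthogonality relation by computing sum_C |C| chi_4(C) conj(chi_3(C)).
Sum = 0; so <chi_4, chi_3> = 0 (distinct irreducibles are orthogonal).

Reasoning: Compute term by term over conjugacy classes (|C| * chi_4(C) * conj(chi_3(C))):
  1*(1)*conj(1) + 1*(1)*conj(1) + 2*(-1)*conj(-1) + 2*(-1)*conj(1) + 2*(1)*conj(-1)
  = (1) + (1) + (2) + (-2) + (-2)
  = 0.
Dividing by |G| = 8 gives 0/8 = 0, matching the row-orthogonality relation <chi_4, chi_3> = [chi_4 = chi_3].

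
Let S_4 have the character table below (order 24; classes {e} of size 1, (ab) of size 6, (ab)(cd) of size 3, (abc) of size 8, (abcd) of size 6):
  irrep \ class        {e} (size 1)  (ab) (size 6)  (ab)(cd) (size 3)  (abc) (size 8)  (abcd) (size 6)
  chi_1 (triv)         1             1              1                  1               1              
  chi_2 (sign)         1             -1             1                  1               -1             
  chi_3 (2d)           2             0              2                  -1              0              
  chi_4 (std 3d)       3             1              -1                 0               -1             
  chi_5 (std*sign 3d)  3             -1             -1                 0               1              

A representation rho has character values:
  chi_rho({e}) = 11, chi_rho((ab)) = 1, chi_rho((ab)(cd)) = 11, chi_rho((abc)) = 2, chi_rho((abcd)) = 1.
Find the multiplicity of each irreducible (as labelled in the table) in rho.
Multiplicities: chi_1: 3, chi_2: 2, chi_3: 3, chi_4: 0, chi_5: 0.

Solution. Use <chi_rho, chi> = (1/|G|) sum_C |C| * chi_rho(C) * conj(chi(C)) with |G| = 24 for each irreducible chi in the table:
  <chi_rho, chi_1> = (1/24)[1*(11)*conj(1) + 6*(1)*conj(1) + 3*(11)*conj(1) + 8*(2)*conj(1) + 6*(1)*conj(1)]
      = (1/24)[(11) + (6) + (33) + (16) + (6)] = 72/24 = 3
  <chi_rho, chi_2> = (1/24)[1*(11)*conj(1) + 6*(1)*conj(-1) + 3*(11)*conj(1) + 8*(2)*conj(1) + 6*(1)*conj(-1)]
      = (1/24)[(11) + (-6) + (33) + (16) + (-6)] = 48/24 = 2
  <chi_rho, chi_3> = (1/24)[1*(11)*conj(2) + 6*(1)*conj(0) + 3*(11)*conj(2) + 8*(2)*conj(-1) + 6*(1)*conj(0)]
      = (1/24)[(22) + (0) + (66) + (-16) + (0)] = 72/24 = 3
  <chi_rho, chi_4> = (1/24)[1*(11)*conj(3) + 6*(1)*conj(1) + 3*(11)*conj(-1) + 8*(2)*conj(0) + 6*(1)*conj(-1)]
      = (1/24)[(33) + (6) + (-33) + (0) + (-6)] = 0/24 = 0
  <chi_rho, chi_5> = (1/24)[1*(11)*conj(3) + 6*(1)*conj(-1) + 3*(11)*conj(-1) + 8*(2)*conj(0) + 6*(1)*conj(1)]
      = (1/24)[(33) + (-6) + (-33) + (0) + (6)] = 0/24 = 0
Dimension check: dim(rho) = sum (mult * dim) = 3*1 + 2*1 + 3*2 + 0*3 + 0*3 = 11 = chi_rho(e) = 11.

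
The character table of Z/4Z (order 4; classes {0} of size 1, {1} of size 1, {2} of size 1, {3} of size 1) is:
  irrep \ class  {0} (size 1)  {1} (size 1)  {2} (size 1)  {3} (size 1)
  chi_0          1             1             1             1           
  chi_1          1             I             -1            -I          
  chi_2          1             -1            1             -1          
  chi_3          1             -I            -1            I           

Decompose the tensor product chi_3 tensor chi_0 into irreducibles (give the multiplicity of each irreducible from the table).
chi_3 tensor chi_0 = chi_3 (all other irreducibles have multiplicity 0).

Explanation: The character of a tensor product is the pointwise product (chi_3 * chi_0)(C) = chi_3(C) * chi_0(C):
  {0}: (1)*(1), {1}: (-I)*(1), {2}: (-1)*(1), {3}: (I)*(1)
so (chi_3 * chi_0) takes values
  {0} -> 1, {1} -> -I, {2} -> -1, {3} -> I.
Now take the inner product of this character with each irreducible chi from the table, <chi_3*chi_0, chi> = (1/4) sum_C |C| (chi_3*chi_0)(C) conj(chi(C)):
  <chi_3*chi_0, chi_0> = (1/4)[1*(1)*conj(1) + 1*(-I)*conj(1) + 1*(-1)*conj(1) + 1*(I)*conj(1)]
      = (1/4)[(1) + (-I) + (-1) + (I)] = 0/4 = 0
  <chi_3*chi_0, chi_1> = (1/4)[1*(1)*conj(1) + 1*(-I)*conj(I) + 1*(-1)*conj(-1) + 1*(I)*conj(-I)]
      = (1/4)[(1) + (-1) + (1) + (-1)] = 0/4 = 0
  <chi_3*chi_0, chi_2> = (1/4)[1*(1)*conj(1) + 1*(-I)*conj(-1) + 1*(-1)*conj(1) + 1*(I)*conj(-1)]
      = (1/4)[(1) + (I) + (-1) + (-I)] = 0/4 = 0
  <chi_3*chi_0, chi_3> = (1/4)[1*(1)*conj(1) + 1*(-I)*conj(-I) + 1*(-1)*conj(-1) + 1*(I)*conj(I)]
      = (1/4)[(1) + (1) + (1) + (1)] = 4/4 = 1
(Exp terms are combined using exp(i*s)*conj(exp(i*t)) = exp(i*(s-t)), and sums of them are collapsed using the identity that for every m > 1 the m distinct m-th roots of unity sum to 0, e.g. 1 + exp(2*I*pi/3) + exp(-2*I*pi/3) = 0.)
Hence the multiplicities are chi_3: 1. Dimension check: dim(chi_3)*dim(chi_0) = 1*1 = 1 and sum (mult * dim) = 1*1 = 1.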